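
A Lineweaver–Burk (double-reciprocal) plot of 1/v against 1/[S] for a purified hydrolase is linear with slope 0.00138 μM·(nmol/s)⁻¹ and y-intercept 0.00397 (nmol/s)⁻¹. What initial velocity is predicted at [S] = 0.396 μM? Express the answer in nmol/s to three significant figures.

134 nmol/s

The y-intercept is 1/Vmax, so Vmax = 1/0.00397 = 252 nmol/s.
The slope is Km/Vmax, so Km = 0.00138 × 252 = 0.348 μM.
Then v = 252 × 0.396/(0.348 + 0.396) = 134 nmol/s.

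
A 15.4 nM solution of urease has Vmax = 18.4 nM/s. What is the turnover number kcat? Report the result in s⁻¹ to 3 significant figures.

1.19 s⁻¹

kcat = Vmax/[E]total = 18.4 nM/s / 15.4 nM = 1.19 s⁻¹.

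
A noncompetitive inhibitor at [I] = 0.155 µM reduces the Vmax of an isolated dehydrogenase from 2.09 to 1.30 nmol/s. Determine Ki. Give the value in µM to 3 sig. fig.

Noncompetitive: Vmax,app = Vmax/α with α = 1 + [I]/Ki.
α = Vmax/Vmax,app = 2.09/1.30 = 1.608.
Since α = 1 + [I]/Ki, [I]/Ki = 1.608 − 1 = 0.6077 and Ki = 0.155/0.6077 = 0.255 µM.

0.255 µM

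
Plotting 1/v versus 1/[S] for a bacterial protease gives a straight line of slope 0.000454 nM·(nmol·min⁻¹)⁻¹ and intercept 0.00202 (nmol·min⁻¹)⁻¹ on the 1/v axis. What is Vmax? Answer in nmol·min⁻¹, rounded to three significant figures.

The y-intercept of a Lineweaver–Burk plot equals 1/Vmax, so Vmax = 1/0.00202 = 495 nmol·min⁻¹.

495 nmol·min⁻¹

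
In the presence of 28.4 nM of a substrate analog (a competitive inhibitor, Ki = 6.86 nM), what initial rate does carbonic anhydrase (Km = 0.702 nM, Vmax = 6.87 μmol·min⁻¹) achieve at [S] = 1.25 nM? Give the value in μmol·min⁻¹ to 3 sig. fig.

1.77 μmol·min⁻¹

With α = 1 + [I]/Ki = 1 + 28.4/6.86 = 5.140, the competitive rate law is v = Vmax[S] / (αKm + [S]).
v = 6.87×1.25 / (5.140×0.702 + 1.25) = 8.588/4.858 = 1.77 μmol·min⁻¹.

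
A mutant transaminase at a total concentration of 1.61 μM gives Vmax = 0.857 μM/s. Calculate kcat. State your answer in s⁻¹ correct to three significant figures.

0.532 s⁻¹

kcat = Vmax/[E]total = 0.857 μM/s / 1.61 μM = 0.532 s⁻¹.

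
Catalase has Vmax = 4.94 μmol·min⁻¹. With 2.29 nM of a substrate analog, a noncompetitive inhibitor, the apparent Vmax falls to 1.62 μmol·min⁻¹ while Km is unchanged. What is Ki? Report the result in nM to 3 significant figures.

Noncompetitive: Vmax,app = Vmax/α with α = 1 + [I]/Ki.
α = Vmax/Vmax,app = 4.94/1.62 = 3.049.
Since α = 1 + [I]/Ki, [I]/Ki = 3.049 − 1 = 2.049 and Ki = 2.29/2.049 = 1.12 nM.

1.12 nM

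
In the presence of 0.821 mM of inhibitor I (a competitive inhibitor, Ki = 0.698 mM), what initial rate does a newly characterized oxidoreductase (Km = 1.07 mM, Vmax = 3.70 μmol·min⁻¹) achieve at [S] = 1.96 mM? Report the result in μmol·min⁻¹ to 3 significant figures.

α = 1 + [I]/Ki = 1 + 0.821/0.698 = 2.176.
For a competitive inhibitor, Vmax is unchanged and the apparent Km becomes α·Km: Km,app = 2.33 mM, Vmax,app = 3.70 μmol·min⁻¹.
v = Vmax,app·[S]/(Km,app + [S]) = 3.70 × 1.96/(2.33 + 1.96) = 1.69 μmol·min⁻¹.

1.69 μmol·min⁻¹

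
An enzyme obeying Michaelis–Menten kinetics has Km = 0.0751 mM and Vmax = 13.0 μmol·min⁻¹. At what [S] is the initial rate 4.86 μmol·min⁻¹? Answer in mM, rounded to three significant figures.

The required fractional saturation is v/Vmax = 4.86/13.0 = 0.3738.
Then [S]/(Km+[S]) = 0.3738 ⇒ [S] = 0.0751 × 0.3738/(1 − 0.3738) = 0.0448 mM.

0.0448 mM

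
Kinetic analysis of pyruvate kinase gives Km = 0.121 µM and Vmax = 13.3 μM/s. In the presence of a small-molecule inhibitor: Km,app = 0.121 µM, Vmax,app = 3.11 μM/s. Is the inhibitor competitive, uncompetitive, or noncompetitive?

noncompetitive

Vmax decreases (13.3 → 3.11 μM/s) while Km is unchanged — pure noncompetitive inhibition.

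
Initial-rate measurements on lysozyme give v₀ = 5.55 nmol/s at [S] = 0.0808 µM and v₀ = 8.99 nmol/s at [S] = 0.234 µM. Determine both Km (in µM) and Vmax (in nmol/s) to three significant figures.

From v = Vmax[S]/(Km+[S]), each point gives Vmax = v(Km+[S])/[S].
Equating: 5.55(Km+0.0808)/0.0808 = 8.99(Km+0.234)/0.234.
68.69·Km + 5.55 = 38.42·Km + 8.99, so (68.69 − 38.42)·Km = 8.99 − 5.55.
Km = 3.440/30.27 = 0.114 µM; then Vmax = 5.55(0.114+0.0808)/0.0808 = 13.4 nmol/s.

Km = 0.114 µM; Vmax = 13.4 nmol/s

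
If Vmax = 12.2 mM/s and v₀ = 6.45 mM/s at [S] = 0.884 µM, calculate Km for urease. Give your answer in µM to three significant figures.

From v = Vmax[S]/(Km+[S]), Km = [S](Vmax − v)/v.
Km = 0.884 × (12.2 − 6.45) / 6.45 = 5.083/6.45 = 0.788 µM.

0.788 µM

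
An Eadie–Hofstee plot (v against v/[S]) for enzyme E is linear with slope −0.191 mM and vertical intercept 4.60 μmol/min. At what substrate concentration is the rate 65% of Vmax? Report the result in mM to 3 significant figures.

0.355 mM

The Eadie–Hofstee slope gives Km = 0.191 mM (slope = −Km).
v/Vmax = [S]/(Km+[S]) = 0.65 ⇒ [S] = Km·0.65/(1−0.65) = 0.191 × 1.857 = 0.355 mM.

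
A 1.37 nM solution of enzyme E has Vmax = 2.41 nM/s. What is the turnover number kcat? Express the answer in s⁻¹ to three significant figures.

1.76 s⁻¹

kcat = Vmax/[E]total = 2.41 nM/s / 1.37 nM = 1.76 s⁻¹.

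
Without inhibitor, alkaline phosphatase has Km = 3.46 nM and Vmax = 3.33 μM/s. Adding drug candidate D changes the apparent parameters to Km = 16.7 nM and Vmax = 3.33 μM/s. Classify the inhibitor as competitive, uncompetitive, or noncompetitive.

competitive

Km increases (3.46 → 16.7 nM) while Vmax is unchanged — the hallmark of competitive inhibition.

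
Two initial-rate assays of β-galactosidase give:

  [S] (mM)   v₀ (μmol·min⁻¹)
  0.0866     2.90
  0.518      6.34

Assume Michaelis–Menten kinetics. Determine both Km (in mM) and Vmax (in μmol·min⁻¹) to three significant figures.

Km = 0.162 mM; Vmax = 8.32 μmol·min⁻¹

In reciprocal form, 1/v = (Km/Vmax)·(1/[S]) + 1/Vmax. The two points give (1/[S], 1/v) = (11.55, 0.3448) and (1.931, 0.1577).
Slope = (0.3448 − 0.1577)/(11.55 − 1.931) = 0.01946; intercept = 0.3448 − 0.01946×11.55 = 0.1202.
Vmax = 1/intercept = 8.32 μmol·min⁻¹; Km = slope × Vmax = 0.01946 × 8.32 = 0.162 mM.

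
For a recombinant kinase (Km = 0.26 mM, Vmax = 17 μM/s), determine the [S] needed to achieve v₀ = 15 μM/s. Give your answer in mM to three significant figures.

The required fractional saturation is v/Vmax = 15/17 = 0.8824.
Then [S]/(Km+[S]) = 0.8824 ⇒ [S] = 0.26 × 0.8824/(1 − 0.8824) = 1.95 mM.

1.95 mM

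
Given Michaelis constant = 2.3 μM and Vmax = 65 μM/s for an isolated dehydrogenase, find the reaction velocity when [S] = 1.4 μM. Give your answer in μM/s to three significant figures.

[S]/(Km+[S]) = 1.4/3.700 = 0.3784, the fractional saturation.
v = 0.3784 × Vmax = 0.3784 × 65 = 24.6 μM/s.

24.6 μM/s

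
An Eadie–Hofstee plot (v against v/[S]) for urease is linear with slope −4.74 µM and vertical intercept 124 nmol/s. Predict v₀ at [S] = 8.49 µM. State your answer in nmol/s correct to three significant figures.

79.6 nmol/s

In the Eadie–Hofstee form v = Vmax − Km·(v/[S]), the slope is −Km and the intercept is Vmax, so Km = 4.74 µM and Vmax = 124 nmol/s.
v = 124 × 8.49/(4.74 + 8.49) = 79.6 nmol/s.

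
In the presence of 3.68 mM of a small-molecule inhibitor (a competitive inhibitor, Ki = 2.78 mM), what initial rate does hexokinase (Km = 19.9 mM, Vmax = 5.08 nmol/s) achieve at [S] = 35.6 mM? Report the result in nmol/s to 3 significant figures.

2.21 nmol/s

α = 1 + [I]/Ki = 1 + 3.68/2.78 = 2.324.
For a competitive inhibitor, Vmax is unchanged and the apparent Km becomes α·Km: Km,app = 46.2 mM, Vmax,app = 5.08 nmol/s.
v = Vmax,app·[S]/(Km,app + [S]) = 5.08 × 35.6/(46.2 + 35.6) = 2.21 nmol/s.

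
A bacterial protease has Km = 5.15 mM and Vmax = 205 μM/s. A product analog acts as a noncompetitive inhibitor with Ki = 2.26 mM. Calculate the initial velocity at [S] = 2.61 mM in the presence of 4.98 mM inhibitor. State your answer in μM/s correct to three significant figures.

21.5 μM/s

α = 1 + [I]/Ki = 1 + 4.98/2.26 = 3.204.
For a noncompetitive inhibitor, Vmax is reduced to Vmax/α while Km is unchanged: Km,app = 5.15 mM, Vmax,app = 64.0 μM/s.
v = Vmax,app·[S]/(Km,app + [S]) = 64.0 × 2.61/(5.15 + 2.61) = 21.5 μM/s.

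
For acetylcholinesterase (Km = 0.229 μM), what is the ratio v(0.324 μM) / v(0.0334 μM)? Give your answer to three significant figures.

The fractional saturations are [S]/(Km+[S]) = 0.0334/0.2624 = 0.1273 and 0.324/0.5530 = 0.5859.
v₂/v₁ is just their ratio: 0.5859/0.1273 = 4.60.

4.60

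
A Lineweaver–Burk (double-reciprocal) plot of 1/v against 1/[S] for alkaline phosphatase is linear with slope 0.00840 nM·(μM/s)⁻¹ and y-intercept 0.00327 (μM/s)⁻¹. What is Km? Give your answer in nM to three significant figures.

2.57 nM

y-intercept = 1/Vmax ⇒ Vmax = 306 μM/s; slope = Km/Vmax ⇒ Km = slope × Vmax.
Km = 0.00840 × 306 = 2.57 nM.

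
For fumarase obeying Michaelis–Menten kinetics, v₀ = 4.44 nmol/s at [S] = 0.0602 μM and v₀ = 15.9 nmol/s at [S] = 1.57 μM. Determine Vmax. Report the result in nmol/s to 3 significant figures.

In reciprocal form, 1/v = (Km/Vmax)·(1/[S]) + 1/Vmax. The two points give (1/[S], 1/v) = (16.61, 0.2252) and (0.6369, 0.06289).
Slope = (0.2252 − 0.06289)/(16.61 − 0.6369) = 0.01016; intercept = 0.2252 − 0.01016×16.61 = 0.05642.
Vmax = 1/intercept = 17.7 nmol/s; Km = slope × Vmax = 0.01016 × 17.7 = 0.180 μM.

17.7 nmol/s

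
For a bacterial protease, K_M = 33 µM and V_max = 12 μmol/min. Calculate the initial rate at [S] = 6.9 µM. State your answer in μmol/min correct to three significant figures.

2.08 μmol/min

[S]/(Km+[S]) = 6.9/39.90 = 0.1729, the fractional saturation.
v = 0.1729 × Vmax = 0.1729 × 12 = 2.08 μmol/min.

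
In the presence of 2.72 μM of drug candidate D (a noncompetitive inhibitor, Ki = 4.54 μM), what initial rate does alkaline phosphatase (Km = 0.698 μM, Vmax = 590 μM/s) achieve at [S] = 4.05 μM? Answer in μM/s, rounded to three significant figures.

With α = 1 + [I]/Ki = 1 + 2.72/4.54 = 1.599, the noncompetitive rate law is v = (Vmax/α)·[S] / (Km + [S]).
v = (590/1.599)×4.05 / (0.698 + 4.05) = 1494/4.748 = 315 μM/s.

315 μM/s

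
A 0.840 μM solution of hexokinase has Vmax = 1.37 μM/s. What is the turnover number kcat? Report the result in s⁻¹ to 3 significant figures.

kcat = Vmax/[E]total = 1.37 μM/s / 0.840 μM = 1.63 s⁻¹.

1.63 s⁻¹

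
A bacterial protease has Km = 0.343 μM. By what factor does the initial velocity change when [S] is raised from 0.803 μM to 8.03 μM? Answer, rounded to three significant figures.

The fractional saturations are [S]/(Km+[S]) = 0.803/1.146 = 0.7007 and 8.03/8.373 = 0.9590.
v₂/v₁ is just their ratio: 0.9590/0.7007 = 1.37.

1.37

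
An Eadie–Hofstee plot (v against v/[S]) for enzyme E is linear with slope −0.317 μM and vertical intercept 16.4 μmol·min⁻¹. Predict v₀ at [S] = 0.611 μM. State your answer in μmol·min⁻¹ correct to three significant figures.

In the Eadie–Hofstee form v = Vmax − Km·(v/[S]), the slope is −Km and the intercept is Vmax, so Km = 0.317 μM and Vmax = 16.4 μmol·min⁻¹.
v = 16.4 × 0.611/(0.317 + 0.611) = 10.8 μmol·min⁻¹.

10.8 μmol·min⁻¹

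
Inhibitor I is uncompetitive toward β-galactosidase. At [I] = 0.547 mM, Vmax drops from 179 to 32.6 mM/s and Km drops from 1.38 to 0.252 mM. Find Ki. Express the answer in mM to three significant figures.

0.122 mM

Uncompetitive: Vmax,app = Vmax/α (and Km,app = Km/α) with α = 1 + [I]/Ki.
α = Vmax/Vmax,app = 179/32.6 = 5.491.
Ki = [I]/(α − 1) = 0.547/4.491 = 0.122 mM.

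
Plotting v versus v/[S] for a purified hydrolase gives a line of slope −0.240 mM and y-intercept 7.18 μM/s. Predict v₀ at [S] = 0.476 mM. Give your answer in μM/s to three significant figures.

4.77 μM/s

In the Eadie–Hofstee form v = Vmax − Km·(v/[S]), the slope is −Km and the intercept is Vmax, so Km = 0.240 mM and Vmax = 7.18 μM/s.
v = 7.18 × 0.476/(0.240 + 0.476) = 4.77 μM/s.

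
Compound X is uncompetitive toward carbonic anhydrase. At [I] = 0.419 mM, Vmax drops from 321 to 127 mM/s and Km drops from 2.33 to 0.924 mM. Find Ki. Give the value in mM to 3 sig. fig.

Uncompetitive: Vmax,app = Vmax/α (and Km,app = Km/α) with α = 1 + [I]/Ki.
α = Vmax/Vmax,app = 321/127 = 2.528.
Since α = 1 + [I]/Ki, [I]/Ki = 2.528 − 1 = 1.528 and Ki = 0.419/1.528 = 0.274 mM.

0.274 mM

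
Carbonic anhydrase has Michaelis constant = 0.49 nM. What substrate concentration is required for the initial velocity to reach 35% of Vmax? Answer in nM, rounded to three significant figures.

0.264 nM

v/Vmax = [S]/(Km+[S]) = 0.35, so [S] = Km·0.35/(1 − 0.35) = 0.49 × 0.5385.
[S] = 0.264 nM.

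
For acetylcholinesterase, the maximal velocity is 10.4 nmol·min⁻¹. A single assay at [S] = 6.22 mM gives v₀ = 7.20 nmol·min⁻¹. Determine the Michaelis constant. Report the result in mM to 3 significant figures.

2.76 mM

v/Vmax = 7.20/10.4 = 0.6923 = [S]/(Km+[S]).
So Km + [S] = [S]/0.6923 = 8.984 mM, giving Km = 8.984 − 6.22 = 2.76 mM.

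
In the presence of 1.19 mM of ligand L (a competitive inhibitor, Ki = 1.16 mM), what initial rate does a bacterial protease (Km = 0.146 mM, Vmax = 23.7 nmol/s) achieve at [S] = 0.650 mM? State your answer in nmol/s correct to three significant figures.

α = 1 + [I]/Ki = 1 + 1.19/1.16 = 2.026.
For a competitive inhibitor, Vmax is unchanged and the apparent Km becomes α·Km: Km,app = 0.296 mM, Vmax,app = 23.7 nmol/s.
v = Vmax,app·[S]/(Km,app + [S]) = 23.7 × 0.650/(0.296 + 0.650) = 16.3 nmol/s.

16.3 nmol/s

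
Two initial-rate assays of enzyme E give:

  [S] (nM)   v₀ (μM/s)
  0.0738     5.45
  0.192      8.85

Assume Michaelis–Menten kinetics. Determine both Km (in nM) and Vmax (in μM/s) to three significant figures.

Km = 0.123 nM; Vmax = 14.5 μM/s

In reciprocal form, 1/v = (Km/Vmax)·(1/[S]) + 1/Vmax. The two points give (1/[S], 1/v) = (13.55, 0.1835) and (5.208, 0.1130).
Slope = (0.1835 − 0.1130)/(13.55 − 5.208) = 0.008450; intercept = 0.1835 − 0.008450×13.55 = 0.06898.
Vmax = 1/intercept = 14.5 μM/s; Km = slope × Vmax = 0.008450 × 14.5 = 0.123 nM.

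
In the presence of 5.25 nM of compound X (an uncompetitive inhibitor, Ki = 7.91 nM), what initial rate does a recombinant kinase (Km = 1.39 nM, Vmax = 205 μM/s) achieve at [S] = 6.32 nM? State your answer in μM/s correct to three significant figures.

With α = 1 + [I]/Ki = 1 + 5.25/7.91 = 1.664, the uncompetitive rate law is v = (Vmax/α)·[S] / (Km/α + [S]).
v = (205/1.664)×6.32 / (1.39/1.664 + 6.32) = 778.7/7.155 = 109 μM/s.

109 μM/s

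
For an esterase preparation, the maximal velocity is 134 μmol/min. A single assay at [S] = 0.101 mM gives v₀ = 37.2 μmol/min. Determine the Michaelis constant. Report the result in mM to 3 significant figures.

v/Vmax = 37.2/134 = 0.2776 = [S]/(Km+[S]).
So Km + [S] = [S]/0.2776 = 0.3638 mM, giving Km = 0.3638 − 0.101 = 0.263 mM.

0.263 mM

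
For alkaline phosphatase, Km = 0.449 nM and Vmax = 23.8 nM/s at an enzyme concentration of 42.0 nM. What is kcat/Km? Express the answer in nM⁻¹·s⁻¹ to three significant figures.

kcat = Vmax/[E]total = 23.8/42.0 = 0.567 s⁻¹.
kcat/Km = 0.567/0.449 = 1.26 nM⁻¹·s⁻¹.

1.26 nM⁻¹·s⁻¹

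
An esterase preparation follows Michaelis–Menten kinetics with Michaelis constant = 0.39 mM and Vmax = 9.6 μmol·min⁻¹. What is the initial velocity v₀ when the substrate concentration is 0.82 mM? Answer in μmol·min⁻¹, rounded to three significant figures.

v = Vmax·[S]/(Km + [S]) = 9.6 × 0.82 / (0.39 + 0.82)
  = 7.872 / 1.210 = 6.51 μmol·min⁻¹.

6.51 μmol·min⁻¹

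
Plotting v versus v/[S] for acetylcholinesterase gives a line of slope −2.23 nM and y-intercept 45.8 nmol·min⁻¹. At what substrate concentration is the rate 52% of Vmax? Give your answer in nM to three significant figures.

2.42 nM

The Eadie–Hofstee slope gives Km = 2.23 nM (slope = −Km).
v/Vmax = [S]/(Km+[S]) = 0.52 ⇒ [S] = Km·0.52/(1−0.52) = 2.23 × 1.083 = 2.42 nM.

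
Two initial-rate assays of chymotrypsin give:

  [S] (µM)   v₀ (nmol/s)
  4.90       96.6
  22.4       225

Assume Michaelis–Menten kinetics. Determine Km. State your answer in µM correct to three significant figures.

In reciprocal form, 1/v = (Km/Vmax)·(1/[S]) + 1/Vmax. The two points give (1/[S], 1/v) = (0.2041, 0.01035) and (0.04464, 0.004444).
Slope = (0.01035 − 0.004444)/(0.2041 − 0.04464) = 0.03705; intercept = 0.01035 − 0.03705×0.2041 = 0.002790.
Vmax = 1/intercept = 358 nmol/s; Km = slope × Vmax = 0.03705 × 358 = 13.3 µM.

13.3 µM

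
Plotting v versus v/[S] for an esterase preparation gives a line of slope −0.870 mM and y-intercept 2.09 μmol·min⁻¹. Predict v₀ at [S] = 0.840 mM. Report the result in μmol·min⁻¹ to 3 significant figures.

1.03 μmol·min⁻¹

In the Eadie–Hofstee form v = Vmax − Km·(v/[S]), the slope is −Km and the intercept is Vmax, so Km = 0.870 mM and Vmax = 2.09 μmol·min⁻¹.
v = 2.09 × 0.840/(0.870 + 0.840) = 1.03 μmol·min⁻¹.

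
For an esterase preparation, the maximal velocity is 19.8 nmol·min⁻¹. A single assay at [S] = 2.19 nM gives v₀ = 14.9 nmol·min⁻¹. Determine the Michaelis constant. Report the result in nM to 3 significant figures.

v/Vmax = 14.9/19.8 = 0.7525 = [S]/(Km+[S]).
So Km + [S] = [S]/0.7525 = 2.910 nM, giving Km = 2.910 − 2.19 = 0.720 nM.

0.720 nM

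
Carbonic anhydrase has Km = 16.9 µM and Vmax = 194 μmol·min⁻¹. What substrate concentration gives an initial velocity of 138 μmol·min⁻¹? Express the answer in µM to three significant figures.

Rearranging v = Vmax[S]/(Km+[S]) gives [S] = Km·v/(Vmax − v).
[S] = 16.9 × 138 / (194 − 138) = 2332/56.00 = 41.6 µM.

41.6 µM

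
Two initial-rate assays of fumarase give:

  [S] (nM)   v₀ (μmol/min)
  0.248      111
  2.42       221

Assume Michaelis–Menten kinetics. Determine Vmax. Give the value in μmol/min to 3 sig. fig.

249 μmol/min

In reciprocal form, 1/v = (Km/Vmax)·(1/[S]) + 1/Vmax. The two points give (1/[S], 1/v) = (4.032, 0.009009) and (0.4132, 0.004525).
Slope = (0.009009 − 0.004525)/(4.032 − 0.4132) = 0.001239; intercept = 0.009009 − 0.001239×4.032 = 0.004013.
Vmax = 1/intercept = 249 μmol/min; Km = slope × Vmax = 0.001239 × 249 = 0.309 nM.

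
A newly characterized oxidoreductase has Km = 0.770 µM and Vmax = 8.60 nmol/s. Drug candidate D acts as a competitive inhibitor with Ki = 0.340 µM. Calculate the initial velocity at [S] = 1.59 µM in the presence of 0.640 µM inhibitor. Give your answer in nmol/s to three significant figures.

3.59 nmol/s

α = 1 + [I]/Ki = 1 + 0.640/0.340 = 2.882.
For a competitive inhibitor, Vmax is unchanged and the apparent Km becomes α·Km: Km,app = 2.22 µM, Vmax,app = 8.60 nmol/s.
v = Vmax,app·[S]/(Km,app + [S]) = 8.60 × 1.59/(2.22 + 1.59) = 3.59 nmol/s.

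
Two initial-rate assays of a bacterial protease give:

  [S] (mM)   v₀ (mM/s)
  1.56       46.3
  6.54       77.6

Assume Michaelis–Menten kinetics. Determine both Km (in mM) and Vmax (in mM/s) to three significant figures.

From v = Vmax[S]/(Km+[S]), each point gives Vmax = v(Km+[S])/[S].
Equating: 46.3(Km+1.56)/1.56 = 77.6(Km+6.54)/6.54.
29.68·Km + 46.3 = 11.87·Km + 77.6, so (29.68 − 11.87)·Km = 77.6 − 46.3.
Km = 31.30/17.81 = 1.76 mM; then Vmax = 46.3(1.76+1.56)/1.56 = 98.4 mM/s.

Km = 1.76 mM; Vmax = 98.4 mM/s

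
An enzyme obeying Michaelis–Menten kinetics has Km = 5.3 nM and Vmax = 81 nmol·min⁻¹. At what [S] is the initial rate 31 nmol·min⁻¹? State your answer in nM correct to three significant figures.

3.29 nM

Rearranging v = Vmax[S]/(Km+[S]) gives [S] = Km·v/(Vmax − v).
[S] = 5.3 × 31 / (81 − 31) = 164.3/50.00 = 3.29 nM.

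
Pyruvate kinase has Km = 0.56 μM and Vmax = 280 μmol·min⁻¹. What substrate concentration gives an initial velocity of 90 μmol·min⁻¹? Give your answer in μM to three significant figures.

The required fractional saturation is v/Vmax = 90/280 = 0.3214.
Then [S]/(Km+[S]) = 0.3214 ⇒ [S] = 0.56 × 0.3214/(1 − 0.3214) = 0.265 μM.

0.265 μM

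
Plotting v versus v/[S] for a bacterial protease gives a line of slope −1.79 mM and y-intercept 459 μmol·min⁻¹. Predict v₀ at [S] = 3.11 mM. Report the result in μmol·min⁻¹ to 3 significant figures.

In the Eadie–Hofstee form v = Vmax − Km·(v/[S]), the slope is −Km and the intercept is Vmax, so Km = 1.79 mM and Vmax = 459 μmol·min⁻¹.
v = 459 × 3.11/(1.79 + 3.11) = 291 μmol·min⁻¹.

291 μmol·min⁻¹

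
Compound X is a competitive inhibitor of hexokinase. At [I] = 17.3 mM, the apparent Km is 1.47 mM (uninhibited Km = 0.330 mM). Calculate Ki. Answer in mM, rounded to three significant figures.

5.01 mM

Competitive: Km,app = α·Km with α = 1 + [I]/Ki.
α = Km,app/Km = 1.47/0.330 = 4.455.
Ki = [I]/(α − 1) = 17.3/3.455 = 5.01 mM.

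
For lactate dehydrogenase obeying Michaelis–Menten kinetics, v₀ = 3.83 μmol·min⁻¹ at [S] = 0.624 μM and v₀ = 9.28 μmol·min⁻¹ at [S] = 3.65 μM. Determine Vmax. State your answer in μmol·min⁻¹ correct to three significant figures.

13.1 μmol·min⁻¹

From v = Vmax[S]/(Km+[S]), each point gives Vmax = v(Km+[S])/[S].
Equating: 3.83(Km+0.624)/0.624 = 9.28(Km+3.65)/3.65.
6.138·Km + 3.83 = 2.542·Km + 9.28, so (6.138 − 2.542)·Km = 9.28 − 3.83.
Km = 5.450/3.595 = 1.52 μM; then Vmax = 3.83(1.52+0.624)/0.624 = 13.1 μmol·min⁻¹.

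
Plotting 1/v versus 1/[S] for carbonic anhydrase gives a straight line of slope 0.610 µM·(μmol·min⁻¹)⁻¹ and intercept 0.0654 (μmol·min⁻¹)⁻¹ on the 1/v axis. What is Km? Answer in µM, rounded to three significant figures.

9.33 µM

y-intercept = 1/Vmax ⇒ Vmax = 15.3 μmol·min⁻¹; slope = Km/Vmax ⇒ Km = slope × Vmax.
Km = 0.610 × 15.3 = 9.33 µM.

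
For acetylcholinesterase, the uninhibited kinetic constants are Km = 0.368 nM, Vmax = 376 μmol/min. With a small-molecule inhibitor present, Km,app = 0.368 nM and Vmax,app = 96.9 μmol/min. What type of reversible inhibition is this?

noncompetitive

Vmax decreases (376 → 96.9 μmol/min) while Km is unchanged — pure noncompetitive inhibition.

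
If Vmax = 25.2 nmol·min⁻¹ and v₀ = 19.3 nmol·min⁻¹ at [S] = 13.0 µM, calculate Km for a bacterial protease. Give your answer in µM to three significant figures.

v/Vmax = 19.3/25.2 = 0.7659 = [S]/(Km+[S]).
So Km + [S] = [S]/0.7659 = 16.97 µM, giving Km = 16.97 − 13.0 = 3.97 µM.

3.97 µM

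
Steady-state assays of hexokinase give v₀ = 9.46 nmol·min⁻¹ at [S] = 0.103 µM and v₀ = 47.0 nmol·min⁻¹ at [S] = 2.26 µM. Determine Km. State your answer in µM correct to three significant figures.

0.528 µM

In reciprocal form, 1/v = (Km/Vmax)·(1/[S]) + 1/Vmax. The two points give (1/[S], 1/v) = (9.709, 0.1057) and (0.4425, 0.02128).
Slope = (0.1057 − 0.02128)/(9.709 − 0.4425) = 0.009112; intercept = 0.1057 − 0.009112×9.709 = 0.01724.
Vmax = 1/intercept = 58.0 nmol·min⁻¹; Km = slope × Vmax = 0.009112 × 58.0 = 0.528 µM.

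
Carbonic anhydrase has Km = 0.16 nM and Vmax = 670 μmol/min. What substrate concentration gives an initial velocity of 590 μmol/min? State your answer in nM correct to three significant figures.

1.18 nM

Rearranging v = Vmax[S]/(Km+[S]) gives [S] = Km·v/(Vmax − v).
[S] = 0.16 × 590 / (670 − 590) = 94.40/80.00 = 1.18 nM.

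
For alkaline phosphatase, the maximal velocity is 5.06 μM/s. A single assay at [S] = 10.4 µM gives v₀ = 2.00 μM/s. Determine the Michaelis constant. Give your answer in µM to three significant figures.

15.9 µM

v/Vmax = 2.00/5.06 = 0.3953 = [S]/(Km+[S]).
So Km + [S] = [S]/0.3953 = 26.31 µM, giving Km = 26.31 − 10.4 = 15.9 µM.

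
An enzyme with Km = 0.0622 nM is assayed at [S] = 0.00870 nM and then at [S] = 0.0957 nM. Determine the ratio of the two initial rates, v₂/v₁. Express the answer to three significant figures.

4.94

Since Vmax cancels, v₂/v₁ = [S]₂(Km+[S]₁) / [S]₁(Km+[S]₂).
= 0.0957×(0.0622+0.00870) / (0.00870×(0.0622+0.0957)) = 0.006785/0.001374 = 4.94.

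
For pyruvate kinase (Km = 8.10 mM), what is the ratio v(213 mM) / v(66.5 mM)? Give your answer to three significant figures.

Since Vmax cancels, v₂/v₁ = [S]₂(Km+[S]₁) / [S]₁(Km+[S]₂).
= 213×(8.10+66.5) / (66.5×(8.10+213)) = 15890/14700 = 1.08.

1.08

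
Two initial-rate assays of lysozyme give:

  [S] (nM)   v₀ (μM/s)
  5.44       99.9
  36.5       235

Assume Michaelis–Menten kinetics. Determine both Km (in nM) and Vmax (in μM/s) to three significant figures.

In reciprocal form, 1/v = (Km/Vmax)·(1/[S]) + 1/Vmax. The two points give (1/[S], 1/v) = (0.1838, 0.01001) and (0.02740, 0.004255).
Slope = (0.01001 − 0.004255)/(0.1838 − 0.02740) = 0.03679; intercept = 0.01001 − 0.03679×0.1838 = 0.003247.
Vmax = 1/intercept = 308 μM/s; Km = slope × Vmax = 0.03679 × 308 = 11.3 nM.

Km = 11.3 nM; Vmax = 308 μM/s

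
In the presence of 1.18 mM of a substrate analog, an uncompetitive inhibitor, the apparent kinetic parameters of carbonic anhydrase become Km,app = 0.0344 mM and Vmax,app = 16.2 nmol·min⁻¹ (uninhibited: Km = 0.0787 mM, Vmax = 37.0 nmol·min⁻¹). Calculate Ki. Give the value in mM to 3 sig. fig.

Uncompetitive: Vmax,app = Vmax/α (and Km,app = Km/α) with α = 1 + [I]/Ki.
α = Vmax/Vmax,app = 37.0/16.2 = 2.284.
Since α = 1 + [I]/Ki, [I]/Ki = 2.284 − 1 = 1.284 and Ki = 1.18/1.284 = 0.919 mM.

0.919 mM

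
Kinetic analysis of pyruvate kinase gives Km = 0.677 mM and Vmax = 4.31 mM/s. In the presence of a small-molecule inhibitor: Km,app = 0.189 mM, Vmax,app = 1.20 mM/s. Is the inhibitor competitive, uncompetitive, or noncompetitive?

uncompetitive

Both Km and Vmax decrease by the same factor (~3.58-fold) — characteristic of uncompetitive inhibition.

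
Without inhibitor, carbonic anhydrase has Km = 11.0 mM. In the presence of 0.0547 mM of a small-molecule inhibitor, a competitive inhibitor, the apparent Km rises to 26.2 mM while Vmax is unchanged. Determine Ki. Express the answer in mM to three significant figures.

0.0396 mM

Competitive: Km,app = α·Km with α = 1 + [I]/Ki.
α = Km,app/Km = 26.2/11.0 = 2.382.
Since α = 1 + [I]/Ki, [I]/Ki = 2.382 − 1 = 1.382 and Ki = 0.0547/1.382 = 0.0396 mM.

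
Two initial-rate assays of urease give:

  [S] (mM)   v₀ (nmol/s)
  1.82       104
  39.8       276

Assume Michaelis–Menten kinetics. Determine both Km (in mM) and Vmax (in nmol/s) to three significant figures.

In reciprocal form, 1/v = (Km/Vmax)·(1/[S]) + 1/Vmax. The two points give (1/[S], 1/v) = (0.5495, 0.009615) and (0.02513, 0.003623).
Slope = (0.009615 − 0.003623)/(0.5495 − 0.02513) = 0.01143; intercept = 0.009615 − 0.01143×0.5495 = 0.003336.
Vmax = 1/intercept = 300 nmol/s; Km = slope × Vmax = 0.01143 × 300 = 3.43 mM.

Km = 3.43 mM; Vmax = 300 nmol/s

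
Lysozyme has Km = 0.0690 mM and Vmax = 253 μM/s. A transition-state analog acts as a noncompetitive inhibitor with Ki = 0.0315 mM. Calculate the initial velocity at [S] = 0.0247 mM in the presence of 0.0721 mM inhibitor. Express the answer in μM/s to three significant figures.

α = 1 + [I]/Ki = 1 + 0.0721/0.0315 = 3.289.
For a noncompetitive inhibitor, Vmax is reduced to Vmax/α while Km is unchanged: Km,app = 0.0690 mM, Vmax,app = 76.9 μM/s.
v = Vmax,app·[S]/(Km,app + [S]) = 76.9 × 0.0247/(0.0690 + 0.0247) = 20.3 μM/s.

20.3 μM/s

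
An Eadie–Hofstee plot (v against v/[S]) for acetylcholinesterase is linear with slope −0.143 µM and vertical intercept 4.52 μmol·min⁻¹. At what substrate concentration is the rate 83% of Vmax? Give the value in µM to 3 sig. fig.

The Eadie–Hofstee slope gives Km = 0.143 µM (slope = −Km).
v/Vmax = [S]/(Km+[S]) = 0.83 ⇒ [S] = Km·0.83/(1−0.83) = 0.143 × 4.882 = 0.698 µM.

0.698 µM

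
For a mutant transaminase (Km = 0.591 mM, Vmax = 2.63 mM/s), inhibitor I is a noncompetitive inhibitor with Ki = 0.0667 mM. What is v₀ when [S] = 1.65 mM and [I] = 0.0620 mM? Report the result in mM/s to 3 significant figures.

α = 1 + [I]/Ki = 1 + 0.0620/0.0667 = 1.930.
For a noncompetitive inhibitor, Vmax is reduced to Vmax/α while Km is unchanged: Km,app = 0.591 mM, Vmax,app = 1.36 mM/s.
v = Vmax,app·[S]/(Km,app + [S]) = 1.36 × 1.65/(0.591 + 1.65) = 1.00 mM/s.

1.00 mM/s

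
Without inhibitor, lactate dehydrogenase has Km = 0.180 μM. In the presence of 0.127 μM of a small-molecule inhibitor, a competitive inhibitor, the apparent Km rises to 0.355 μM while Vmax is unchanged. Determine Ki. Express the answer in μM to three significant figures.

0.131 μM

Competitive: Km,app = α·Km with α = 1 + [I]/Ki.
α = Km,app/Km = 0.355/0.180 = 1.972.
Since α = 1 + [I]/Ki, [I]/Ki = 1.972 − 1 = 0.9722 and Ki = 0.127/0.9722 = 0.131 μM.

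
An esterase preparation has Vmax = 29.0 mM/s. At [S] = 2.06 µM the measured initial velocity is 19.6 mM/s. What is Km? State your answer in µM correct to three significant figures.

0.988 µM

v/Vmax = 19.6/29.0 = 0.6759 = [S]/(Km+[S]).
So Km + [S] = [S]/0.6759 = 3.048 µM, giving Km = 3.048 − 2.06 = 0.988 µM.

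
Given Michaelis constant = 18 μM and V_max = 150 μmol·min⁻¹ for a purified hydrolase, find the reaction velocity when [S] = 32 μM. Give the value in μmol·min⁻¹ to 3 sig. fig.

[S]/(Km+[S]) = 32/50.00 = 0.6400, the fractional saturation.
v = 0.6400 × Vmax = 0.6400 × 150 = 96.0 μmol·min⁻¹.

96.0 μmol·min⁻¹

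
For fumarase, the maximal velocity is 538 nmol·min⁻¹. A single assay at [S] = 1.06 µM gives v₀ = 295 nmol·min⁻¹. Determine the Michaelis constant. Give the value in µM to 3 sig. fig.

v/Vmax = 295/538 = 0.5483 = [S]/(Km+[S]).
So Km + [S] = [S]/0.5483 = 1.933 µM, giving Km = 1.933 − 1.06 = 0.873 µM.

0.873 µM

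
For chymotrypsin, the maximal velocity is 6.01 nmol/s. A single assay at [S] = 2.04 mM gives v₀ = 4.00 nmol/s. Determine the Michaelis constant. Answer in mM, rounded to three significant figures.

v/Vmax = 4.00/6.01 = 0.6656 = [S]/(Km+[S]).
So Km + [S] = [S]/0.6656 = 3.065 mM, giving Km = 3.065 − 2.04 = 1.03 mM.

1.03 mM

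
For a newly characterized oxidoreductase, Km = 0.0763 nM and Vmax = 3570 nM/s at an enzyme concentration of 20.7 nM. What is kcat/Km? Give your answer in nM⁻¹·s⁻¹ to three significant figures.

kcat = Vmax/[E]total = 3570/20.7 = 172 s⁻¹.
kcat/Km = 172/0.0763 = 2260 nM⁻¹·s⁻¹.

2260 nM⁻¹·s⁻¹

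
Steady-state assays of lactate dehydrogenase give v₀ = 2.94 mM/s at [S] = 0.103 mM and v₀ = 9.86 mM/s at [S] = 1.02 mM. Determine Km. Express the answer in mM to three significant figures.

0.367 mM

In reciprocal form, 1/v = (Km/Vmax)·(1/[S]) + 1/Vmax. The two points give (1/[S], 1/v) = (9.709, 0.3401) and (0.9804, 0.1014).
Slope = (0.3401 − 0.1014)/(9.709 − 0.9804) = 0.02735; intercept = 0.3401 − 0.02735×9.709 = 0.07461.
Vmax = 1/intercept = 13.4 mM/s; Km = slope × Vmax = 0.02735 × 13.4 = 0.367 mM.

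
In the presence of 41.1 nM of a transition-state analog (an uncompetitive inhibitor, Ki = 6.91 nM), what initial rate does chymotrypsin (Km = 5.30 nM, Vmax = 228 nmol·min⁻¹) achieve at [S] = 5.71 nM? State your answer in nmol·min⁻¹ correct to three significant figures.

28.9 nmol·min⁻¹

α = 1 + [I]/Ki = 1 + 41.1/6.91 = 6.948.
For an uncompetitive inhibitor, both parameters are divided by α, giving Vmax/α and Km/α: Km,app = 0.763 nM, Vmax,app = 32.8 nmol·min⁻¹.
v = Vmax,app·[S]/(Km,app + [S]) = 32.8 × 5.71/(0.763 + 5.71) = 28.9 nmol·min⁻¹.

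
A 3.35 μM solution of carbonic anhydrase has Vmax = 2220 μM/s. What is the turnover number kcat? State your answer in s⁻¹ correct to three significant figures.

kcat = Vmax/[E]total = 2220 μM/s / 3.35 μM = 663 s⁻¹.

663 s⁻¹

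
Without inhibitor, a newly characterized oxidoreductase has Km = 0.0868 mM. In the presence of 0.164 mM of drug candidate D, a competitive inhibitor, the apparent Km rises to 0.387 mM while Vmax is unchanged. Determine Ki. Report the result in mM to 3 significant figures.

Competitive: Km,app = α·Km with α = 1 + [I]/Ki.
α = Km,app/Km = 0.387/0.0868 = 4.459.
Since α = 1 + [I]/Ki, [I]/Ki = 4.459 − 1 = 3.459 and Ki = 0.164/3.459 = 0.0474 mM.

0.0474 mM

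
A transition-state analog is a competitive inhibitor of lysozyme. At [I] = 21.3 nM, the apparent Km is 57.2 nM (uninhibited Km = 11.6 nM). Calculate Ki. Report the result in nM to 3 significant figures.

Competitive: Km,app = α·Km with α = 1 + [I]/Ki.
α = Km,app/Km = 57.2/11.6 = 4.931.
Ki = [I]/(α − 1) = 21.3/3.931 = 5.42 nM.

5.42 nM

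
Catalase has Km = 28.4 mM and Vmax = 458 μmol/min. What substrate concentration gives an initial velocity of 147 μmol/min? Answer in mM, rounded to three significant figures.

The required fractional saturation is v/Vmax = 147/458 = 0.3210.
Then [S]/(Km+[S]) = 0.3210 ⇒ [S] = 28.4 × 0.3210/(1 − 0.3210) = 13.4 mM.

13.4 mM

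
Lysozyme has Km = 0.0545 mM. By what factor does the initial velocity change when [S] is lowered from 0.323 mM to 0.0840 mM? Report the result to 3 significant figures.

The fractional saturations are [S]/(Km+[S]) = 0.323/0.3775 = 0.8556 and 0.0840/0.1385 = 0.6065.
v₂/v₁ is just their ratio: 0.6065/0.8556 = 0.709.

0.709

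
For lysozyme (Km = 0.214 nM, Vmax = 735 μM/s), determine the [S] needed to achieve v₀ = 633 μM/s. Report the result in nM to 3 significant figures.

Rearranging v = Vmax[S]/(Km+[S]) gives [S] = Km·v/(Vmax − v).
[S] = 0.214 × 633 / (735 − 633) = 135.5/102.0 = 1.33 nM.

1.33 nM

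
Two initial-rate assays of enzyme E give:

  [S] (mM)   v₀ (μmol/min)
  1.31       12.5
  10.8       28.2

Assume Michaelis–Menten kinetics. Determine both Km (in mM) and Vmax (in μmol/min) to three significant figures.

Km = 2.27 mM; Vmax = 34.1 μmol/min

In reciprocal form, 1/v = (Km/Vmax)·(1/[S]) + 1/Vmax. The two points give (1/[S], 1/v) = (0.7634, 0.08000) and (0.09259, 0.03546).
Slope = (0.08000 − 0.03546)/(0.7634 − 0.09259) = 0.06640; intercept = 0.08000 − 0.06640×0.7634 = 0.02931.
Vmax = 1/intercept = 34.1 μmol/min; Km = slope × Vmax = 0.06640 × 34.1 = 2.27 mM.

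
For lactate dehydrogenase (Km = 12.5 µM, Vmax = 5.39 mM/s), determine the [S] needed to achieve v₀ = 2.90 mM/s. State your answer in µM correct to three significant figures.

14.6 µM

Rearranging v = Vmax[S]/(Km+[S]) gives [S] = Km·v/(Vmax − v).
[S] = 12.5 × 2.90 / (5.39 − 2.90) = 36.25/2.490 = 14.6 µM.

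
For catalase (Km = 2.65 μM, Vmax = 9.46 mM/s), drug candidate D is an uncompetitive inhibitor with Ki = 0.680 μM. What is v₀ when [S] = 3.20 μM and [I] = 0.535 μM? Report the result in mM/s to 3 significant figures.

3.62 mM/s

α = 1 + [I]/Ki = 1 + 0.535/0.680 = 1.787.
For an uncompetitive inhibitor, both parameters are divided by α, giving Vmax/α and Km/α: Km,app = 1.48 μM, Vmax,app = 5.29 mM/s.
v = Vmax,app·[S]/(Km,app + [S]) = 5.29 × 3.20/(1.48 + 3.20) = 3.62 mM/s.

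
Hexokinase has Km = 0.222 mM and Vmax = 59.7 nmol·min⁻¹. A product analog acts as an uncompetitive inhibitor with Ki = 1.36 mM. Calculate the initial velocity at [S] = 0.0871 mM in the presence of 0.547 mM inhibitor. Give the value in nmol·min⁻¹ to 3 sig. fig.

α = 1 + [I]/Ki = 1 + 0.547/1.36 = 1.402.
For an uncompetitive inhibitor, both parameters are divided by α, giving Vmax/α and Km/α: Km,app = 0.158 mM, Vmax,app = 42.6 nmol·min⁻¹.
v = Vmax,app·[S]/(Km,app + [S]) = 42.6 × 0.0871/(0.158 + 0.0871) = 15.1 nmol·min⁻¹.

15.1 nmol·min⁻¹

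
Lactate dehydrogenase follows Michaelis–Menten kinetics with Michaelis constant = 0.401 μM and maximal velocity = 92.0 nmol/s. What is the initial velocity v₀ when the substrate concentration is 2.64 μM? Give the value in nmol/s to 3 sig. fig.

79.9 nmol/s

[S]/(Km+[S]) = 2.64/3.041 = 0.8681, the fractional saturation.
v = 0.8681 × Vmax = 0.8681 × 92.0 = 79.9 nmol/s.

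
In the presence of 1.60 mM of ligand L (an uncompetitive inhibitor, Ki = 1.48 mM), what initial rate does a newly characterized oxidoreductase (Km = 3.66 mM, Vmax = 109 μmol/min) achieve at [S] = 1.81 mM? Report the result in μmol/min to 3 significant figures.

26.6 μmol/min

With α = 1 + [I]/Ki = 1 + 1.60/1.48 = 2.081, the uncompetitive rate law is v = (Vmax/α)·[S] / (Km/α + [S]).
v = (109/2.081)×1.81 / (3.66/2.081 + 1.81) = 94.80/3.569 = 26.6 μmol/min.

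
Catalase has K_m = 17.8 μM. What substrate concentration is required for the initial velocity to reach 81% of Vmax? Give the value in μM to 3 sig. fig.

75.9 μM

v/Vmax = [S]/(Km+[S]) = 0.81, so [S] = Km·0.81/(1 − 0.81) = 17.8 × 4.263.
[S] = 75.9 μM.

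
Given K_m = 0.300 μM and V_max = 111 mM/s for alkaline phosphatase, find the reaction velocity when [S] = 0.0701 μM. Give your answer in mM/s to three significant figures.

21.0 mM/s

[S]/(Km+[S]) = 0.0701/0.3701 = 0.1894, the fractional saturation.
v = 0.1894 × Vmax = 0.1894 × 111 = 21.0 mM/s.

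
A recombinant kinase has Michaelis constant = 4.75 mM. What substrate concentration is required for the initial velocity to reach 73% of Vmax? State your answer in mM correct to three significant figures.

12.8 mM

v/Vmax = [S]/(Km+[S]) = 0.73, so [S] = Km·0.73/(1 − 0.73) = 4.75 × 2.704.
[S] = 12.8 mM.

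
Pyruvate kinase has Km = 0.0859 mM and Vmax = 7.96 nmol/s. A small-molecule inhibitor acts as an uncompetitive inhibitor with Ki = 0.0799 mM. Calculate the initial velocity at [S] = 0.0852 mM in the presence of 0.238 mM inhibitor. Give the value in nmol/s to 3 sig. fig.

α = 1 + [I]/Ki = 1 + 0.238/0.0799 = 3.979.
For an uncompetitive inhibitor, both parameters are divided by α, giving Vmax/α and Km/α: Km,app = 0.0216 mM, Vmax,app = 2.00 nmol/s.
v = Vmax,app·[S]/(Km,app + [S]) = 2.00 × 0.0852/(0.0216 + 0.0852) = 1.60 nmol/s.

1.60 nmol/s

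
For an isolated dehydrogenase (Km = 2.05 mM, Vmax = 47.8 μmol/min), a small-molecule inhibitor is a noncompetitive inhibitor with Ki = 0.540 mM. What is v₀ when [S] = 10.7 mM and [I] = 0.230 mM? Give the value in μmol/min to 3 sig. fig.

28.1 μmol/min

α = 1 + [I]/Ki = 1 + 0.230/0.540 = 1.426.
For a noncompetitive inhibitor, Vmax is reduced to Vmax/α while Km is unchanged: Km,app = 2.05 mM, Vmax,app = 33.5 μmol/min.
v = Vmax,app·[S]/(Km,app + [S]) = 33.5 × 10.7/(2.05 + 10.7) = 28.1 μmol/min.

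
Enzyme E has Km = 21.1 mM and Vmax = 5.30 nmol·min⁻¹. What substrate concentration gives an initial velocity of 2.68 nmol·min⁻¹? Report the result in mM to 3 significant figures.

Rearranging v = Vmax[S]/(Km+[S]) gives [S] = Km·v/(Vmax − v).
[S] = 21.1 × 2.68 / (5.30 − 2.68) = 56.55/2.620 = 21.6 mM.

21.6 mM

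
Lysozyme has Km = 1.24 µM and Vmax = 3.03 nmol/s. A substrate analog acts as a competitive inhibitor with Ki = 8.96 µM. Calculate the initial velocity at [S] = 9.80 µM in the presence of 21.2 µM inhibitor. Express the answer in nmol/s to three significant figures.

2.12 nmol/s

With α = 1 + [I]/Ki = 1 + 21.2/8.96 = 3.366, the competitive rate law is v = Vmax[S] / (αKm + [S]).
v = 3.03×9.80 / (3.366×1.24 + 9.80) = 29.69/13.97 = 2.12 nmol/s.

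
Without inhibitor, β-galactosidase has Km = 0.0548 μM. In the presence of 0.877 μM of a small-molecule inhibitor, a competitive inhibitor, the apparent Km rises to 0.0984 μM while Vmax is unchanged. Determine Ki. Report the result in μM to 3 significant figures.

Competitive: Km,app = α·Km with α = 1 + [I]/Ki.
α = Km,app/Km = 0.0984/0.0548 = 1.796.
Since α = 1 + [I]/Ki, [I]/Ki = 1.796 − 1 = 0.7956 and Ki = 0.877/0.7956 = 1.10 μM.

1.10 μM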